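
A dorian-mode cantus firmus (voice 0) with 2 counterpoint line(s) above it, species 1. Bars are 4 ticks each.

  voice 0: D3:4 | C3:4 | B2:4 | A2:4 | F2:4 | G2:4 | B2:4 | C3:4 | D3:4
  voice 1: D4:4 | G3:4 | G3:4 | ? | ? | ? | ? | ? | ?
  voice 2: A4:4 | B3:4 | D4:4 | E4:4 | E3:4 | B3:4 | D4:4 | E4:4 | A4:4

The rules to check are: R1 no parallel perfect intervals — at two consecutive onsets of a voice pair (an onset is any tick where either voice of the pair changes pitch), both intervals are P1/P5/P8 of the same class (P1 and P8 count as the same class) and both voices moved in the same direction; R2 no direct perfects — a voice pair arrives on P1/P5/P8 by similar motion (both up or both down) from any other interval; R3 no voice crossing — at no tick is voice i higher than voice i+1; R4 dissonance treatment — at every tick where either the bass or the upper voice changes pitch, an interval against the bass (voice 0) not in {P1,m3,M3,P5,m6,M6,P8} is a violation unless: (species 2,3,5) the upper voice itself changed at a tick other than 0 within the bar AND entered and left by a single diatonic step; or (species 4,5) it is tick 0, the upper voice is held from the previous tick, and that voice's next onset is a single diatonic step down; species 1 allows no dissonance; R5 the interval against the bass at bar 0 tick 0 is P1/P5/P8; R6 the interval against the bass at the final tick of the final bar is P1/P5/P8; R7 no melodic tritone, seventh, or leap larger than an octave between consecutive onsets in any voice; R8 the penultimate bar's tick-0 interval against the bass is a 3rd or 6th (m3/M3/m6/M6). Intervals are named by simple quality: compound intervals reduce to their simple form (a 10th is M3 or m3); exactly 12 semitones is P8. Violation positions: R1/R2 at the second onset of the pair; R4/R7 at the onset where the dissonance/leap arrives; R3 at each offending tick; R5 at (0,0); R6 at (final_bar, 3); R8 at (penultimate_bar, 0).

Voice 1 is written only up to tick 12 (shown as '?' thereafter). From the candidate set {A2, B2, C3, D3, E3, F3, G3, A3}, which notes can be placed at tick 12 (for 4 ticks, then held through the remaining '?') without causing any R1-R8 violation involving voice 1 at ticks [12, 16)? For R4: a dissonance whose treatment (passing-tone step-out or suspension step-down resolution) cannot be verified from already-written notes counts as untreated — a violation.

A2: violates R2,R7
B2: violates R4
C3: legal
D3: violates R4
E3: violates R2
F3: legal
G3: violates R4
A3: violates R1

{C3, F3}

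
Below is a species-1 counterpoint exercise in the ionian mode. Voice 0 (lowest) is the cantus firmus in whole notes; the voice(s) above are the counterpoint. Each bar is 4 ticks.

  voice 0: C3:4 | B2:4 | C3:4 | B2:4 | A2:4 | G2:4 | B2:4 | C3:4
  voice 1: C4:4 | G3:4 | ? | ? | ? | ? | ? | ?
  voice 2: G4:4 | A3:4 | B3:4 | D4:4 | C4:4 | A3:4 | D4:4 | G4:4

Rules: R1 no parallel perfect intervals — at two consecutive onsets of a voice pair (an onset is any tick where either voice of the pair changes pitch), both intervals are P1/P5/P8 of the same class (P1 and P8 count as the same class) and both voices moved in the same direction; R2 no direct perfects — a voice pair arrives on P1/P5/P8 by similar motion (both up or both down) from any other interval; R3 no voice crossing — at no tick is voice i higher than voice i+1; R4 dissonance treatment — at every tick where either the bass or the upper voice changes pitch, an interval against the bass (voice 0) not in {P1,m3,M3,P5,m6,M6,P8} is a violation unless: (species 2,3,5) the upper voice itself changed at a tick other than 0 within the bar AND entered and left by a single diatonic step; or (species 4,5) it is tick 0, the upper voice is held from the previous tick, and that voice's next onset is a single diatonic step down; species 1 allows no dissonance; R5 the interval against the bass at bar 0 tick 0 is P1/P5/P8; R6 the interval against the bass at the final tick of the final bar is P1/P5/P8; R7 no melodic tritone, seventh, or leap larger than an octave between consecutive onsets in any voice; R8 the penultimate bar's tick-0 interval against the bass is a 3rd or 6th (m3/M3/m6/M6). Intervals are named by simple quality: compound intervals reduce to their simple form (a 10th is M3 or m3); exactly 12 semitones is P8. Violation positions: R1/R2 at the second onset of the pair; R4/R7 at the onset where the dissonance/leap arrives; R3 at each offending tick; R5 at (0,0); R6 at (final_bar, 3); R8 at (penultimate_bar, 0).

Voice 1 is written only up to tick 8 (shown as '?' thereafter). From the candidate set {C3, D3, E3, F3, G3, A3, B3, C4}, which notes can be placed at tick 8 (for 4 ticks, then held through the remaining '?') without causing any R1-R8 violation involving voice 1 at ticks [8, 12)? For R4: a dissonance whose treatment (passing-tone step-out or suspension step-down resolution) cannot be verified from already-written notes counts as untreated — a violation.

{A3, C3, E3, G3}

C3: legal
D3: violates R4
E3: legal
F3: violates R4
G3: legal
A3: legal
B3: violates R2,R4
C4: violates R2,R3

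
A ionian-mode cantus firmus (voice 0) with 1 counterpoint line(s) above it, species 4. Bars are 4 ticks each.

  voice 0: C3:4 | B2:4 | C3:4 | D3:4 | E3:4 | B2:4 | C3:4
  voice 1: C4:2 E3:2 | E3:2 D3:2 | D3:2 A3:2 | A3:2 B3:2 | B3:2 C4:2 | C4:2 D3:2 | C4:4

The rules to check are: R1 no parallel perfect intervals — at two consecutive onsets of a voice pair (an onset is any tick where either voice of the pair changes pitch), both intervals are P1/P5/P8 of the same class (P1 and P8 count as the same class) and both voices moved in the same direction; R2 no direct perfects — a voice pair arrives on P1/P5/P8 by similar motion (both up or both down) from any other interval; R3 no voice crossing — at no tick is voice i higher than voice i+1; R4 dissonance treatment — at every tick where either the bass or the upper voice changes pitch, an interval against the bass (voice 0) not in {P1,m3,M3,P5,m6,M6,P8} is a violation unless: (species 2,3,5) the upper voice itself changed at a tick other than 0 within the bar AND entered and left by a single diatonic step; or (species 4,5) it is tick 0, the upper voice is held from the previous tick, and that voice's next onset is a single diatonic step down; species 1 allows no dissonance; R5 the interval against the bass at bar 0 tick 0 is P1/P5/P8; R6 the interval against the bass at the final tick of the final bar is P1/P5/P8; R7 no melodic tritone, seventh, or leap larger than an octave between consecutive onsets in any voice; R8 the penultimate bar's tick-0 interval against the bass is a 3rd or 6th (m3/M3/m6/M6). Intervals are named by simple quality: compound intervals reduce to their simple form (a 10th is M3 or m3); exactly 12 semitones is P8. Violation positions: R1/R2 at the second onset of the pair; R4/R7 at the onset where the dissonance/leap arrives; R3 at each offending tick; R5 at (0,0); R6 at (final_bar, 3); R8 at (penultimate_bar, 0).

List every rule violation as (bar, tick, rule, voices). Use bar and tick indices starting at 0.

bar 0: v0=C3 v1=C4 downbeat P8
bar 1: v0=B2 v1=E3 downbeat P4
bar 2: v0=C3 v1=D3 downbeat M2
bar 3: v0=D3 v1=A3 downbeat P5
bar 4: v0=E3 v1=B3 downbeat P5
bar 5: v0=B2 v1=C4 downbeat m2
bar 6: v0=C3 v1=C4 downbeat P8
  -> R4 @ bar 2 tick 0 v(0, 1): C3/D3 M2 untreated
  -> R4 @ bar 5 tick 0 v(0, 1): B2/C4 m2 untreated
  -> R8 @ bar 5 tick 0 v(0, 1): penult m2 not 3rd/6th
  -> R7 @ bar 5 tick 2 v(1,): C4->D3 leap 10st
  -> R2 @ bar 6 tick 0 v(0, 1): B2/D3 m3 -> C3/C4 P8 similar
  -> R7 @ bar 6 tick 0 v(1,): D3->C4 leap 10st

(2, 0, R4, (0, 1))
(5, 0, R4, (0, 1))
(5, 0, R8, (0, 1))
(5, 2, R7, (1,))
(6, 0, R2, (0, 1))
(6, 0, R7, (1,))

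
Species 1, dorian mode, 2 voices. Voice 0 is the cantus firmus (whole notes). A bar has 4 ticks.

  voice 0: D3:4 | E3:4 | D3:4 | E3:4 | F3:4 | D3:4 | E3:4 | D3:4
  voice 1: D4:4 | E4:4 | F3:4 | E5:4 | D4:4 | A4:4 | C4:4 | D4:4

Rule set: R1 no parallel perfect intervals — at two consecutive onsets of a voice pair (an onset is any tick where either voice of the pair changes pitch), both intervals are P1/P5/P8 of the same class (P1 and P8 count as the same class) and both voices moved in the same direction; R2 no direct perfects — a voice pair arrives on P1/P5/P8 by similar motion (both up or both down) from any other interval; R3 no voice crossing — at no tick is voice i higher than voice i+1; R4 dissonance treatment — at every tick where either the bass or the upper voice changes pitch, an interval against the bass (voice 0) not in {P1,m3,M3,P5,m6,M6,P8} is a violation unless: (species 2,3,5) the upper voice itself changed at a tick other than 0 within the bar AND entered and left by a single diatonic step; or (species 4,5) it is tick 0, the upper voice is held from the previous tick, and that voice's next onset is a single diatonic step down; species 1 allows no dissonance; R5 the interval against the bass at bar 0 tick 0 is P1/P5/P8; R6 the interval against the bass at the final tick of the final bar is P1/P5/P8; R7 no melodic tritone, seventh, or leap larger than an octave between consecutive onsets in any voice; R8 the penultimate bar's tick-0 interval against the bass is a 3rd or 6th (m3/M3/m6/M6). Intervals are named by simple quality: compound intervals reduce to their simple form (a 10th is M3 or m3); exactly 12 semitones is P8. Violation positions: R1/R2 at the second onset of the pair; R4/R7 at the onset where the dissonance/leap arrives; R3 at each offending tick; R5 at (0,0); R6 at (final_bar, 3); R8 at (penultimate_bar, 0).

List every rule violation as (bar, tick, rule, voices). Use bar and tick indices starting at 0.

(1, 0, R1, (0, 1))
(2, 0, R7, (1,))
(3, 0, R2, (0, 1))
(3, 0, R7, (1,))
(4, 0, R7, (1,))

bar 0: v0=D3 v1=D4 downbeat P8
bar 1: v0=E3 v1=E4 downbeat P8
bar 2: v0=D3 v1=F3 downbeat m3
bar 3: v0=E3 v1=E5 downbeat P1
bar 4: v0=F3 v1=D4 downbeat M6
bar 5: v0=D3 v1=A4 downbeat P5
bar 6: v0=E3 v1=C4 downbeat m6
bar 7: v0=D3 v1=D4 downbeat P8
  -> R1 @ bar 1 tick 0 v(0, 1): D3/D4 P8 -> E3/E4 P8 similar
  -> R7 @ bar 2 tick 0 v(1,): E4->F3 leap 11st
  -> R2 @ bar 3 tick 0 v(0, 1): D3/F3 m3 -> E3/E5 P1 similar
  -> R7 @ bar 3 tick 0 v(1,): F3->E5 leap 23st
  -> R7 @ bar 4 tick 0 v(1,): E5->D4 leap 14st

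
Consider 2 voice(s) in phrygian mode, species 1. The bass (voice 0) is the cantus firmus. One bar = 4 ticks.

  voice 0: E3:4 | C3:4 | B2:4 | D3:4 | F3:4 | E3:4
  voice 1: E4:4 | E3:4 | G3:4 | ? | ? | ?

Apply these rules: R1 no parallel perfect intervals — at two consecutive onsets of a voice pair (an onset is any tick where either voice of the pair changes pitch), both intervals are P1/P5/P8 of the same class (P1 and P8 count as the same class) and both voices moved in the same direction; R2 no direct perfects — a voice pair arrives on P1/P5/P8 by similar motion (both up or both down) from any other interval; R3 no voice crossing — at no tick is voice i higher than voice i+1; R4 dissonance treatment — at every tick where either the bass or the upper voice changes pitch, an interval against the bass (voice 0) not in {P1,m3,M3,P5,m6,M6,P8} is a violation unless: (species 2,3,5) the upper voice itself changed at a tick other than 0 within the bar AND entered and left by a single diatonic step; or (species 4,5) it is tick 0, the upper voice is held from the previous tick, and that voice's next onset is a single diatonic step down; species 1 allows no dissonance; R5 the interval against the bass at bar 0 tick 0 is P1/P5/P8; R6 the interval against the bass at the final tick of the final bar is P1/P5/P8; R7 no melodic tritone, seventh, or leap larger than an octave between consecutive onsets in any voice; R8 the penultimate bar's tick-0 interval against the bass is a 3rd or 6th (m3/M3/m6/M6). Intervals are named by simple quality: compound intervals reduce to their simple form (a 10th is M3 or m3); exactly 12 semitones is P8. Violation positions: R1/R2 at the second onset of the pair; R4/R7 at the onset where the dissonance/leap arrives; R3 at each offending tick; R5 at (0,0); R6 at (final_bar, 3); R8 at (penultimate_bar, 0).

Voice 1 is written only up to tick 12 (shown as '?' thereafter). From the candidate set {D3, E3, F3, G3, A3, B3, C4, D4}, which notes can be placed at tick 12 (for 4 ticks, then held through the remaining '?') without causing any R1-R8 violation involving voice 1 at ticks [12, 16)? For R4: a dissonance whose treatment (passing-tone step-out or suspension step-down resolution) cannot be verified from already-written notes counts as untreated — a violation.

{B3, D3, F3}

D3: legal
E3: violates R4
F3: legal
G3: violates R4
A3: violates R2
B3: legal
C4: violates R4
D4: violates R2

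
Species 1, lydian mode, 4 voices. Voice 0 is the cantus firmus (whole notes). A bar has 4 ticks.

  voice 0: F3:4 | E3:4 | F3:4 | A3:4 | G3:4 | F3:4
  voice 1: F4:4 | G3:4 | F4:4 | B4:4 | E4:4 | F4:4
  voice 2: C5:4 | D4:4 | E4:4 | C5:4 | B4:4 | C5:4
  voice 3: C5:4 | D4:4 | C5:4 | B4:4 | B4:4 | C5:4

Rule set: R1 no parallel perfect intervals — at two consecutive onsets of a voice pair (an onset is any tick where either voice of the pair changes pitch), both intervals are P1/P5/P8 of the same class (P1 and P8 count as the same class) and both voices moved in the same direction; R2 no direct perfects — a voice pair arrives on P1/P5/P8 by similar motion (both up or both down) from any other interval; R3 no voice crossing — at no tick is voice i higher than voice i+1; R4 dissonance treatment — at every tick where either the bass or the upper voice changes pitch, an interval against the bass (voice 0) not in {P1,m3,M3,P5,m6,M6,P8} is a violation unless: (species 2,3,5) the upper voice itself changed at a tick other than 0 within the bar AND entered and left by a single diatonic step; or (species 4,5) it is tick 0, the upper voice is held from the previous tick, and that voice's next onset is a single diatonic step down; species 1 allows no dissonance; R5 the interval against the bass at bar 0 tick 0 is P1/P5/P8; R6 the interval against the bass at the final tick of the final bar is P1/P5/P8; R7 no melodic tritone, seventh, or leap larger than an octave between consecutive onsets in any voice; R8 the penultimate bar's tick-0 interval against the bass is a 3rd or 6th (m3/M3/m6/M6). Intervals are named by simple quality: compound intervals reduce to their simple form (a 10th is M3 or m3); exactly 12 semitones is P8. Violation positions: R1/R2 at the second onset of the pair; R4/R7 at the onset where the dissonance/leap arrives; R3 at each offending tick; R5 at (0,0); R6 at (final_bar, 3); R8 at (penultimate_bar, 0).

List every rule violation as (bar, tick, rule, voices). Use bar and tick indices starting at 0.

(1, 0, R1, (1, 2))
(1, 0, R1, (1, 3))
(1, 0, R1, (2, 3))
(1, 0, R4, (0, 2))
(1, 0, R4, (0, 3))
(1, 0, R7, (1,))
(1, 0, R7, (2,))
(1, 0, R7, (3,))
(2, 0, R1, (1, 3))
(2, 0, R2, (0, 1))
(2, 0, R2, (0, 3))
(2, 0, R3, (1, 2))
(2, 0, R4, (0, 2))
(2, 0, R7, (1,))
(2, 0, R7, (3,))
(2, 1, R3, (1, 2))
(2, 2, R3, (1, 2))
(2, 3, R3, (1, 2))
(3, 0, R3, (2, 3))
(3, 0, R4, (0, 1))
(3, 0, R4, (0, 3))
(3, 0, R7, (1,))
(3, 1, R3, (2, 3))
(3, 2, R3, (2, 3))
(3, 3, R3, (2, 3))
(4, 0, R2, (1, 2))
(5, 0, R1, (1, 2))
(5, 0, R1, (1, 3))
(5, 0, R1, (2, 3))

bar 0: v0=F3 v1=F4 v2=C5 v3=C5 downbeat P5
bar 1: v0=E3 v1=G3 v2=D4 v3=D4 downbeat m7
bar 2: v0=F3 v1=F4 v2=E4 v3=C5 downbeat P5
bar 3: v0=A3 v1=B4 v2=C5 v3=B4 downbeat M2
bar 4: v0=G3 v1=E4 v2=B4 v3=B4 downbeat M3
bar 5: v0=F3 v1=F4 v2=C5 v3=C5 downbeat P5
  -> R1 @ bar 1 tick 0 v(1, 2): F4/C5 P5 -> G3/D4 P5 similar
  -> R1 @ bar 1 tick 0 v(1, 3): F4/C5 P5 -> G3/D4 P5 similar
  -> R1 @ bar 1 tick 0 v(2, 3): C5/C5 P1 -> D4/D4 P1 similar
  -> R4 @ bar 1 tick 0 v(0, 2): E3/D4 m7 untreated
  -> R4 @ bar 1 tick 0 v(0, 3): E3/D4 m7 untreated
  -> R7 @ bar 1 tick 0 v(1,): F4->G3 leap 10st
  -> R7 @ bar 1 tick 0 v(2,): C5->D4 leap 10st
  -> R7 @ bar 1 tick 0 v(3,): C5->D4 leap 10st
  -> R1 @ bar 2 tick 0 v(1, 3): G3/D4 P5 -> F4/C5 P5 similar
  -> R2 @ bar 2 tick 0 v(0, 1): E3/G3 m3 -> F3/F4 P8 similar
  -> R2 @ bar 2 tick 0 v(0, 3): E3/D4 m7 -> F3/C5 P5 similar
  -> R3 @ bar 2 tick 0 v(1, 2): F4 above E4
  -> R4 @ bar 2 tick 0 v(0, 2): F3/E4 M7 untreated
  -> R7 @ bar 2 tick 0 v(1,): G3->F4 leap 10st
  -> R7 @ bar 2 tick 0 v(3,): D4->C5 leap 10st
  -> R3 @ bar 2 tick 1 v(1, 2): F4 above E4
  -> R3 @ bar 2 tick 2 v(1, 2): F4 above E4
  -> R3 @ bar 2 tick 3 v(1, 2): F4 above E4
  -> R3 @ bar 3 tick 0 v(2, 3): C5 above B4
  -> R4 @ bar 3 tick 0 v(0, 1): A3/B4 M2 untreated
  -> R4 @ bar 3 tick 0 v(0, 3): A3/B4 M2 untreated
  -> R7 @ bar 3 tick 0 v(1,): F4->B4 leap 6st
  -> R3 @ bar 3 tick 1 v(2, 3): C5 above B4
  -> R3 @ bar 3 tick 2 v(2, 3): C5 above B4
  -> R3 @ bar 3 tick 3 v(2, 3): C5 above B4
  -> R2 @ bar 4 tick 0 v(1, 2): B4/C5 m2 -> E4/B4 P5 similar
  -> R1 @ bar 5 tick 0 v(1, 2): E4/B4 P5 -> F4/C5 P5 similar
  -> R1 @ bar 5 tick 0 v(1, 3): E4/B4 P5 -> F4/C5 P5 similar
  -> R1 @ bar 5 tick 0 v(2, 3): B4/B4 P1 -> C5/C5 P1 similar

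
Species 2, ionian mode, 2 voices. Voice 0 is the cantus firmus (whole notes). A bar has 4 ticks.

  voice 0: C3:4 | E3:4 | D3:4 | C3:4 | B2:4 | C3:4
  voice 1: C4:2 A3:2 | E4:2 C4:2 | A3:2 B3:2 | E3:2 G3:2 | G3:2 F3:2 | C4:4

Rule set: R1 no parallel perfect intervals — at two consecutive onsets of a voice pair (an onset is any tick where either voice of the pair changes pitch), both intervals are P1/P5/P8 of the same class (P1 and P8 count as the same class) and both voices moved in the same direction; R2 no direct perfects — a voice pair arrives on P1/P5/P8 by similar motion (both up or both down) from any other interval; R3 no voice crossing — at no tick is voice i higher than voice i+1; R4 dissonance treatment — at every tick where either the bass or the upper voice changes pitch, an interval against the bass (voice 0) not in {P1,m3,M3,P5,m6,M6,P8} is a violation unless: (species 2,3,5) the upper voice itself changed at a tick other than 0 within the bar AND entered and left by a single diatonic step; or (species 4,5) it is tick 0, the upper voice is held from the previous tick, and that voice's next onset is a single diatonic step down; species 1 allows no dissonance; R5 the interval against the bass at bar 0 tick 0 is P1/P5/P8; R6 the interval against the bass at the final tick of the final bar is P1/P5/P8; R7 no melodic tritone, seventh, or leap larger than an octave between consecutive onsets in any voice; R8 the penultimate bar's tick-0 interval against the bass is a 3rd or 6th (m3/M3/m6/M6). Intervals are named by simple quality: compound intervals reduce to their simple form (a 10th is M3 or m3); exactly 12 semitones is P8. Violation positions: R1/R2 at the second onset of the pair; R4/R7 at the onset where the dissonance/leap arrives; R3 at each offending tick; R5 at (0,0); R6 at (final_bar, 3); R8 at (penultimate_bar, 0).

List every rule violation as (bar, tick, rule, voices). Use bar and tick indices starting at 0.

bar 0: v0=C3 v1=C4 downbeat P8
bar 1: v0=E3 v1=E4 downbeat P8
bar 2: v0=D3 v1=A3 downbeat P5
bar 3: v0=C3 v1=E3 downbeat M3
bar 4: v0=B2 v1=G3 downbeat m6
bar 5: v0=C3 v1=C4 downbeat P8
  -> R2 @ bar 1 tick 0 v(0, 1): C3/A3 M6 -> E3/E4 P8 similar
  -> R2 @ bar 2 tick 0 v(0, 1): E3/C4 m6 -> D3/A3 P5 similar
  -> R4 @ bar 4 tick 2 v(0, 1): B2/F3 TT untreated
  -> R2 @ bar 5 tick 0 v(0, 1): B2/F3 TT -> C3/C4 P8 similar

(1, 0, R2, (0, 1))
(2, 0, R2, (0, 1))
(4, 2, R4, (0, 1))
(5, 0, R2, (0, 1))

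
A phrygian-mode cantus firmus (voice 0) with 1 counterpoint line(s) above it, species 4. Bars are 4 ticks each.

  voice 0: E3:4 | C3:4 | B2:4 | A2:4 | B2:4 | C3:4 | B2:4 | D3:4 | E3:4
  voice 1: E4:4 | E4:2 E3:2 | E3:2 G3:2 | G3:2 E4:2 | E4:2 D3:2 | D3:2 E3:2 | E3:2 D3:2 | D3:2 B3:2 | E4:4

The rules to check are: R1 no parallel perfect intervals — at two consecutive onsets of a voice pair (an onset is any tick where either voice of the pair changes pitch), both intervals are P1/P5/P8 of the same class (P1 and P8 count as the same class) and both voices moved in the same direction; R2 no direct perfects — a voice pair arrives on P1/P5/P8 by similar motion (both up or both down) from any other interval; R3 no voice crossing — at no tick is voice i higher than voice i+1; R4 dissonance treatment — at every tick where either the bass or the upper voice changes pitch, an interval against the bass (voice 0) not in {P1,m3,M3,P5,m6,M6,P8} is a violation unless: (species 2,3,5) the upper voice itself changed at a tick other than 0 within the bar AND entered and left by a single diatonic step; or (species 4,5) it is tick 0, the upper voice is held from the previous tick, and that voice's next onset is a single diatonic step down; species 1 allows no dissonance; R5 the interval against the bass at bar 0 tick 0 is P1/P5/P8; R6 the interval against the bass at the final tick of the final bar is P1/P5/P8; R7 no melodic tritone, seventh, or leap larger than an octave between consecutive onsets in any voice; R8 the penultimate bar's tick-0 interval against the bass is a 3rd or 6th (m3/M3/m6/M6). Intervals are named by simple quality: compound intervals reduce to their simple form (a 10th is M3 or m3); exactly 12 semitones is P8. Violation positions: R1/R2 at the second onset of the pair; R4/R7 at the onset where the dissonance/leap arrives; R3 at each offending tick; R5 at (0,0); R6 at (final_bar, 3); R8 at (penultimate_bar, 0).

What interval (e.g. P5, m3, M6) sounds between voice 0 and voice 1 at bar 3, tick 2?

voice 0=A2 voice 1=E4 -> P5

P5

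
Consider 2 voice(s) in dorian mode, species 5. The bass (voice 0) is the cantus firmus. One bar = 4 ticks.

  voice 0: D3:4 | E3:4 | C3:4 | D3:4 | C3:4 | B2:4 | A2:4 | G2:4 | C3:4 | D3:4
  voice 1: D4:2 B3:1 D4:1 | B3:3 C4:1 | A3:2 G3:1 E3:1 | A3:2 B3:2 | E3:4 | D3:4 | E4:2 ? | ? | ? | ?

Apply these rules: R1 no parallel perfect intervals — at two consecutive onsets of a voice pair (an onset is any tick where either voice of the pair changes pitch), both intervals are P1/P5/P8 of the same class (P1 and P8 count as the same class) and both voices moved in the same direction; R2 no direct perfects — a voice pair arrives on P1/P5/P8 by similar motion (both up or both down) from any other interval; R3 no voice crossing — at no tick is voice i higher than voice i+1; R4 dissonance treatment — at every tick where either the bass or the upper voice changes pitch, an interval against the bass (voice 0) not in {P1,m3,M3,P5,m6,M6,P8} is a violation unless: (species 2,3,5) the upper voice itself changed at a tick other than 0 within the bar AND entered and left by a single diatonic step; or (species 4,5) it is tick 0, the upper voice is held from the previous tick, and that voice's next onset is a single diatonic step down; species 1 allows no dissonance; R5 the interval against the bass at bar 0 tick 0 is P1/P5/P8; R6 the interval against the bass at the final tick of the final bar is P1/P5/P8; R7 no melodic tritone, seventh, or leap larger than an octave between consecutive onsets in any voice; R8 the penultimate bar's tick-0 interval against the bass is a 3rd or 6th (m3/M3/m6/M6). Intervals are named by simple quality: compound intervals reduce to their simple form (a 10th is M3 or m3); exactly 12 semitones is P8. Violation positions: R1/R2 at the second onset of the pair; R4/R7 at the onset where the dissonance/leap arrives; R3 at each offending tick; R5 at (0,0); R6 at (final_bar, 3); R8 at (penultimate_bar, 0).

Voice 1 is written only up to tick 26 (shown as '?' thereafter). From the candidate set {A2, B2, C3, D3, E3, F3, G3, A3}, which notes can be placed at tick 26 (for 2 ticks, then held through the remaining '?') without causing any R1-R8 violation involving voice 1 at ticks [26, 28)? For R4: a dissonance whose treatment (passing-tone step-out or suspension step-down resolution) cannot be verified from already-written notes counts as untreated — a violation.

A2: violates R7
B2: violates R4,R7
C3: violates R7
D3: violates R4,R7
E3: legal
F3: violates R7
G3: violates R4
A3: legal

{A3, E3}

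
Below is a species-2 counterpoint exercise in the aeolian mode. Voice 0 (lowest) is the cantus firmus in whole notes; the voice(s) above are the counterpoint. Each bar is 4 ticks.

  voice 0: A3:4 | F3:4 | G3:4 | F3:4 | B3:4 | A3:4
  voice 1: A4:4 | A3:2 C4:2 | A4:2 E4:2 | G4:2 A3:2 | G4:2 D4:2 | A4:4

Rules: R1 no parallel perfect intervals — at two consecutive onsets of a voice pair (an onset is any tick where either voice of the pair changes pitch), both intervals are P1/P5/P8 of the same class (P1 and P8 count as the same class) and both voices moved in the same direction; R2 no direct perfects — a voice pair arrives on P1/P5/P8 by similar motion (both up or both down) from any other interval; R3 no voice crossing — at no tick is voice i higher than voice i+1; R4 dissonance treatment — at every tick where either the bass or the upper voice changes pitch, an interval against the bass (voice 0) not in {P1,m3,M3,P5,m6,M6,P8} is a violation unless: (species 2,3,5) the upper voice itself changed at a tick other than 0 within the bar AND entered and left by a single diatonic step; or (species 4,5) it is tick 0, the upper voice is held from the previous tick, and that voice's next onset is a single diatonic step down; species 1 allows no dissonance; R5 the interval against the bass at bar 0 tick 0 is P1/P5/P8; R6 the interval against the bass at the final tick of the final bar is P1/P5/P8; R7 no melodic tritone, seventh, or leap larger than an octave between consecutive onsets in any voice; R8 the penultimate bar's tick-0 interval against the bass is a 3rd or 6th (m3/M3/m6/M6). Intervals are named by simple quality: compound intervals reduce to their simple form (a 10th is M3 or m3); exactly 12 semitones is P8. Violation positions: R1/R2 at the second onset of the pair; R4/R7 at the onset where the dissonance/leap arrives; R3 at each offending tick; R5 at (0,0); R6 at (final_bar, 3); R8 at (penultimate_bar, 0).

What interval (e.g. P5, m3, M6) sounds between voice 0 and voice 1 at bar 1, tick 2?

voice 0=F3 voice 1=C4 -> P5

P5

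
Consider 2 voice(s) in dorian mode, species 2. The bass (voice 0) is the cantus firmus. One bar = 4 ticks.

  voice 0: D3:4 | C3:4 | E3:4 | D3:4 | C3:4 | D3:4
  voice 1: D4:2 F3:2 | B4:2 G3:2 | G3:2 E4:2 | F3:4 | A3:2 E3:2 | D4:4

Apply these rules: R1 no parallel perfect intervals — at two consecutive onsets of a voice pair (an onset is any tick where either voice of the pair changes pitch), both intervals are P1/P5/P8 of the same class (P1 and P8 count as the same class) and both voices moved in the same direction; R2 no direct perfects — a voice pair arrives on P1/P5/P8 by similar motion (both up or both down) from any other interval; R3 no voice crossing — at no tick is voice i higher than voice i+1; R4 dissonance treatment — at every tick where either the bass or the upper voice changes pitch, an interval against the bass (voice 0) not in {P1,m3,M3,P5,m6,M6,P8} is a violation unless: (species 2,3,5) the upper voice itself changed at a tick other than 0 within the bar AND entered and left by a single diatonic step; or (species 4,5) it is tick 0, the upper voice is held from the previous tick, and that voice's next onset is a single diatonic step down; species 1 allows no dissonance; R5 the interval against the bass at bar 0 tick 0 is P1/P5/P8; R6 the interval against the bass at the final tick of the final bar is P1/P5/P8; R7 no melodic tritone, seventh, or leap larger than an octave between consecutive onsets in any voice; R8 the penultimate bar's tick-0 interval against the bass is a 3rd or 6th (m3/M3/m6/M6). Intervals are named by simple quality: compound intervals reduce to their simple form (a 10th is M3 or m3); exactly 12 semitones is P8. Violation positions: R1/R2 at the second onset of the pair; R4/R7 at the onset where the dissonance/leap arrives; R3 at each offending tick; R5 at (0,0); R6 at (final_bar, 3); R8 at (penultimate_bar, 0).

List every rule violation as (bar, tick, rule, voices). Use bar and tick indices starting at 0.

bar 0: v0=D3 v1=D4 downbeat P8
bar 1: v0=C3 v1=B4 downbeat M7
bar 2: v0=E3 v1=G3 downbeat m3
bar 3: v0=D3 v1=F3 downbeat m3
bar 4: v0=C3 v1=A3 downbeat M6
bar 5: v0=D3 v1=D4 downbeat P8
  -> R4 @ bar 1 tick 0 v(0, 1): C3/B4 M7 untreated
  -> R7 @ bar 1 tick 0 v(1,): F3->B4 leap 18st
  -> R7 @ bar 1 tick 2 v(1,): B4->G3 leap 16st
  -> R7 @ bar 3 tick 0 v(1,): E4->F3 leap 11st
  -> R2 @ bar 5 tick 0 v(0, 1): C3/E3 M3 -> D3/D4 P8 similar
  -> R7 @ bar 5 tick 0 v(1,): E3->D4 leap 10st

(1, 0, R4, (0, 1))
(1, 0, R7, (1,))
(1, 2, R7, (1,))
(3, 0, R7, (1,))
(5, 0, R2, (0, 1))
(5, 0, R7, (1,))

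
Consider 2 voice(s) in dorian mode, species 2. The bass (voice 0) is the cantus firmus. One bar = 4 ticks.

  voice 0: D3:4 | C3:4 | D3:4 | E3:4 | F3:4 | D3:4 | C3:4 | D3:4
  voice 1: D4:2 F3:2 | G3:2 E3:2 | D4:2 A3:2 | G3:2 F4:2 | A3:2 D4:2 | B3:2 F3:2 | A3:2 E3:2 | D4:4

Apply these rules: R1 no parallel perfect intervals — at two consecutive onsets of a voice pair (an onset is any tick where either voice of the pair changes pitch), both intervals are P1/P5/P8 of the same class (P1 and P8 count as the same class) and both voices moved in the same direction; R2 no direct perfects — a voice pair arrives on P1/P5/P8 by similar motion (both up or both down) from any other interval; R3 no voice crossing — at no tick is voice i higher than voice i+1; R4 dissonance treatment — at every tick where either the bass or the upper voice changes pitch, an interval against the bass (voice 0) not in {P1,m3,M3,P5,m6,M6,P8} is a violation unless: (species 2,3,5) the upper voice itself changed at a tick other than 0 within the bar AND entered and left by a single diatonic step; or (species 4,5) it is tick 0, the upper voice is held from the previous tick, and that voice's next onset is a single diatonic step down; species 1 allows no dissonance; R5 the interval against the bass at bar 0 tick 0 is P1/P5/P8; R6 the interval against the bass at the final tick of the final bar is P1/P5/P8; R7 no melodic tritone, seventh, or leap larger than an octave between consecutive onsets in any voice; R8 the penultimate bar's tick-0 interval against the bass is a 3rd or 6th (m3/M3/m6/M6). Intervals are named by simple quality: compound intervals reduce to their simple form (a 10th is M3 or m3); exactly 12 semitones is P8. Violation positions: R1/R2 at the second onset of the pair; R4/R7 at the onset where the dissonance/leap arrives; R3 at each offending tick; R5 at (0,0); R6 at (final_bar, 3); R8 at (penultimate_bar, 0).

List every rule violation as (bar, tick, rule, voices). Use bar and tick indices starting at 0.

bar 0: v0=D3 v1=D4 downbeat P8
bar 1: v0=C3 v1=G3 downbeat P5
bar 2: v0=D3 v1=D4 downbeat P8
bar 3: v0=E3 v1=G3 downbeat m3
bar 4: v0=F3 v1=A3 downbeat M3
bar 5: v0=D3 v1=B3 downbeat M6
bar 6: v0=C3 v1=A3 downbeat M6
bar 7: v0=D3 v1=D4 downbeat P8
  -> R2 @ bar 2 tick 0 v(0, 1): C3/E3 M3 -> D3/D4 P8 similar
  -> R7 @ bar 2 tick 0 v(1,): E3->D4 leap 10st
  -> R4 @ bar 3 tick 2 v(0, 1): E3/F4 m2 untreated
  -> R7 @ bar 3 tick 2 v(1,): G3->F4 leap 10st
  -> R7 @ bar 5 tick 2 v(1,): B3->F3 leap 6st
  -> R2 @ bar 7 tick 0 v(0, 1): C3/E3 M3 -> D3/D4 P8 similar
  -> R7 @ bar 7 tick 0 v(1,): E3->D4 leap 10st

(2, 0, R2, (0, 1))
(2, 0, R7, (1,))
(3, 2, R4, (0, 1))
(3, 2, R7, (1,))
(5, 2, R7, (1,))
(7, 0, R2, (0, 1))
(7, 0, R7, (1,))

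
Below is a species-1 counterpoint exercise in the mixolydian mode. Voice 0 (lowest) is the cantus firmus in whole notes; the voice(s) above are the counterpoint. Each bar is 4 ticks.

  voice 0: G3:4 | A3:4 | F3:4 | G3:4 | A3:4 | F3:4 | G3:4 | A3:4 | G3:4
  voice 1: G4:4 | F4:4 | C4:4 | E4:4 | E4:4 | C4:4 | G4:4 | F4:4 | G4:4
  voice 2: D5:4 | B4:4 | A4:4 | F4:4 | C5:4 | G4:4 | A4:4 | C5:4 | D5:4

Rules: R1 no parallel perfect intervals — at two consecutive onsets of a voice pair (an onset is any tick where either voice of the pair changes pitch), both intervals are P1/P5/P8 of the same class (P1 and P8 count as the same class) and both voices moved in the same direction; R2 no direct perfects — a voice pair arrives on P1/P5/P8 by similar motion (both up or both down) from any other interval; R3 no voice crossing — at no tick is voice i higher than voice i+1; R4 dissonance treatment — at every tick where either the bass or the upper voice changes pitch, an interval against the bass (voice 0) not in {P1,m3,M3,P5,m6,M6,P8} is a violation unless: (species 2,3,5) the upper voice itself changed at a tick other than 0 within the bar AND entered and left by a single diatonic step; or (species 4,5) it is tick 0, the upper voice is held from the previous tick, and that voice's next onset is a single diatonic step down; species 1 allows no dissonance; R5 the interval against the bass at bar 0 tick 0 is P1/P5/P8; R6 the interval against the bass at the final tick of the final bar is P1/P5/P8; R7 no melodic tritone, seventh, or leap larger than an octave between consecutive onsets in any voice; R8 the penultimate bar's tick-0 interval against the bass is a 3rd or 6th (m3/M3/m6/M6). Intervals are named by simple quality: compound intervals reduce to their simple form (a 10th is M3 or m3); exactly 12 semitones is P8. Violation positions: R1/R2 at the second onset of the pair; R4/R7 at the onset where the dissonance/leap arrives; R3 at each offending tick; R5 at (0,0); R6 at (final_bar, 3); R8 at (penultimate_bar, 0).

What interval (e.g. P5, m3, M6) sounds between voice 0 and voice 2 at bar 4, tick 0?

m3

voice 0=A3 voice 2=C5 -> m3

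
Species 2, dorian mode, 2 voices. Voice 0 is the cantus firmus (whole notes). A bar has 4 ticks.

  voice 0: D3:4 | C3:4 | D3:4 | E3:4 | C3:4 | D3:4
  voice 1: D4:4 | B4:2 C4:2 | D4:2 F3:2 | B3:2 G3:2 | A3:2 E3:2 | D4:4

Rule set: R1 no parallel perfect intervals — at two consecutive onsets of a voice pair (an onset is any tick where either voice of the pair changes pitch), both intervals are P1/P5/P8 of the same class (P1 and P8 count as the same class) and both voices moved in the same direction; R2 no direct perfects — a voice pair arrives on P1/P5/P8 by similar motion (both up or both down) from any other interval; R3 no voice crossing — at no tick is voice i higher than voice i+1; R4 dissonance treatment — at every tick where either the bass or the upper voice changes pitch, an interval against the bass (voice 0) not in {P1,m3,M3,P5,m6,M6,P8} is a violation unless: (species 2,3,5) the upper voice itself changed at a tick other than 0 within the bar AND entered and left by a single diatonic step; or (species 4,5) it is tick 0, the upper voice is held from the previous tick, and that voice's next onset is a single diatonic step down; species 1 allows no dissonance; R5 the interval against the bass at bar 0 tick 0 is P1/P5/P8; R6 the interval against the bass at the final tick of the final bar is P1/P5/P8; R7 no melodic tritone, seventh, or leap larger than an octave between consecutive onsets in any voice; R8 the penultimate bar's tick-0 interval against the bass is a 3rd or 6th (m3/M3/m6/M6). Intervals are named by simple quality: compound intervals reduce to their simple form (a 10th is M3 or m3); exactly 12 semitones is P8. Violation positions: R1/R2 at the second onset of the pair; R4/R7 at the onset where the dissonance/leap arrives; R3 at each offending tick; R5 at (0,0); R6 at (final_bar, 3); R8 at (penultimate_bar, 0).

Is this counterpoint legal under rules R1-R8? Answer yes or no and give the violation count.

bar 0: v0=D3 v1=D4 (P8)
bar 1: v0=C3 v1=B4 (M7)
bar 2: v0=D3 v1=D4 (P8)
bar 3: v0=E3 v1=B3 (P5)
bar 4: v0=C3 v1=A3 (M6)
bar 5: v0=D3 v1=D4 (P8)
  R4 @ bar1.0: C3/B4 M7 untreated
  R7 @ bar1.2: B4->C4 leap 11st
  R1 @ bar2.0: C3/C4 P8 -> D3/D4 P8 similar
  R2 @ bar3.0: D3/F3 m3 -> E3/B3 P5 similar
  R7 @ bar3.0: F3->B3 leap 6st
  R2 @ bar5.0: C3/E3 M3 -> D3/D4 P8 similar
  R7 @ bar5.0: E3->D4 leap 10st

No (7 violations)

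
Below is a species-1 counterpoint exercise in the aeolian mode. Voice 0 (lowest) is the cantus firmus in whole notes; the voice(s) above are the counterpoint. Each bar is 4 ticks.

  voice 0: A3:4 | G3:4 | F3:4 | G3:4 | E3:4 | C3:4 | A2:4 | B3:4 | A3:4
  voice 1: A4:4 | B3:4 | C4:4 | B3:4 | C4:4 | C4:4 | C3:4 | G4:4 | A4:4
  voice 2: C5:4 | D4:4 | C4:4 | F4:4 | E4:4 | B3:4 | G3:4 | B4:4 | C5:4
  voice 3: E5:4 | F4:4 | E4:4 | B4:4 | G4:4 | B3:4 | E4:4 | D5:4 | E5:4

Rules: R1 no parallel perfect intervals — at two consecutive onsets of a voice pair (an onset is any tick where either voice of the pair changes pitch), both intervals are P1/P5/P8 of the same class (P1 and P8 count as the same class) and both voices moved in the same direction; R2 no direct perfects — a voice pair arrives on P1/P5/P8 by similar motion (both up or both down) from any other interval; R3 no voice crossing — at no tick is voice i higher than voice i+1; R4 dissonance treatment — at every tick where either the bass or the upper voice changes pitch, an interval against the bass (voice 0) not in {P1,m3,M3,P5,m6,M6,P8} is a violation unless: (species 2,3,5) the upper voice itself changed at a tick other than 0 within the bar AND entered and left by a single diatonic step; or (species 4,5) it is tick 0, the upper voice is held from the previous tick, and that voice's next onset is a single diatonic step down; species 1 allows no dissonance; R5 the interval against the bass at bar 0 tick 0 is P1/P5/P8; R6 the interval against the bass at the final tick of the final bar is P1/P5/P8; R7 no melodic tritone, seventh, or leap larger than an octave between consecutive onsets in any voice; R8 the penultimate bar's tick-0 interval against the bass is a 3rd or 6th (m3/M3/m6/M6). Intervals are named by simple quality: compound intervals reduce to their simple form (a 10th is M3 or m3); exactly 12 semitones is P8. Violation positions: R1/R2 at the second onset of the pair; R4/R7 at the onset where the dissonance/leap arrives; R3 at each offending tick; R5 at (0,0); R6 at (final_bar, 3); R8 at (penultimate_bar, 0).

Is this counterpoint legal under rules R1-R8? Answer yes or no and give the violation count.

bar 0: v0=A3 v1=A4 v2=C5 v3=E5 (P5)
bar 1: v0=G3 v1=B3 v2=D4 v3=F4 (m7)
bar 2: v0=F3 v1=C4 v2=C4 v3=E4 (M7)
bar 3: v0=G3 v1=B3 v2=F4 v3=B4 (M3)
bar 4: v0=E3 v1=C4 v2=E4 v3=G4 (m3)
bar 5: v0=C3 v1=C4 v2=B3 v3=B3 (M7)
bar 6: v0=A2 v1=C3 v2=G3 v3=E4 (P5)
bar 7: v0=B3 v1=G4 v2=B4 v3=D5 (m3)
bar 8: v0=A3 v1=A4 v2=C5 v3=E5 (P5)
  R5 @ bar0.0: opens on m3
  R2 @ bar1.0: A3/C5 m3 -> G3/D4 P5 similar
  R4 @ bar1.0: G3/F4 m7 untreated
  R7 @ bar1.0: A4->B3 leap 10st
  R7 @ bar1.0: C5->D4 leap 10st
  R7 @ bar1.0: E5->F4 leap 11st
  R1 @ bar2.0: G3/D4 P5 -> F3/C4 P5 similar
  R4 @ bar2.0: F3/E4 M7 untreated
  R4 @ bar3.0: G3/F4 m7 untreated
  R2 @ bar4.0: G3/F4 m7 -> E3/E4 P8 similar
  R2 @ bar5.0: E4/G4 m3 -> B3/B3 P1 similar
  R3 @ bar5.0: C4 above B3
  R4 @ bar5.0: C3/B3 M7 untreated
  R4 @ bar5.0: C3/B3 M7 untreated
  R3 @ bar5.1: C4 above B3
  R3 @ bar5.2: C4 above B3
  R3 @ bar5.3: C4 above B3
  R2 @ bar6.0: C4/B3 m2 -> C3/G3 P5 similar
  R4 @ bar6.0: A2/G3 m7 untreated
  R2 @ bar7.0: A2/G3 m7 -> B3/B4 P8 similar
  R2 @ bar7.0: C3/E4 M3 -> G4/D5 P5 similar
  R7 @ bar7.0: A2->B3 leap 14st
  R7 @ bar7.0: C3->G4 leap 19st
  R7 @ bar7.0: G3->B4 leap 16st
  R7 @ bar7.0: E4->D5 leap 10st
  R8 @ bar7.0: penult P8 not 3rd/6th
  R1 @ bar8.0: G4/D5 P5 -> A4/E5 P5 similar
  R6 @ bar8.3: closes on m3

No (28 violations)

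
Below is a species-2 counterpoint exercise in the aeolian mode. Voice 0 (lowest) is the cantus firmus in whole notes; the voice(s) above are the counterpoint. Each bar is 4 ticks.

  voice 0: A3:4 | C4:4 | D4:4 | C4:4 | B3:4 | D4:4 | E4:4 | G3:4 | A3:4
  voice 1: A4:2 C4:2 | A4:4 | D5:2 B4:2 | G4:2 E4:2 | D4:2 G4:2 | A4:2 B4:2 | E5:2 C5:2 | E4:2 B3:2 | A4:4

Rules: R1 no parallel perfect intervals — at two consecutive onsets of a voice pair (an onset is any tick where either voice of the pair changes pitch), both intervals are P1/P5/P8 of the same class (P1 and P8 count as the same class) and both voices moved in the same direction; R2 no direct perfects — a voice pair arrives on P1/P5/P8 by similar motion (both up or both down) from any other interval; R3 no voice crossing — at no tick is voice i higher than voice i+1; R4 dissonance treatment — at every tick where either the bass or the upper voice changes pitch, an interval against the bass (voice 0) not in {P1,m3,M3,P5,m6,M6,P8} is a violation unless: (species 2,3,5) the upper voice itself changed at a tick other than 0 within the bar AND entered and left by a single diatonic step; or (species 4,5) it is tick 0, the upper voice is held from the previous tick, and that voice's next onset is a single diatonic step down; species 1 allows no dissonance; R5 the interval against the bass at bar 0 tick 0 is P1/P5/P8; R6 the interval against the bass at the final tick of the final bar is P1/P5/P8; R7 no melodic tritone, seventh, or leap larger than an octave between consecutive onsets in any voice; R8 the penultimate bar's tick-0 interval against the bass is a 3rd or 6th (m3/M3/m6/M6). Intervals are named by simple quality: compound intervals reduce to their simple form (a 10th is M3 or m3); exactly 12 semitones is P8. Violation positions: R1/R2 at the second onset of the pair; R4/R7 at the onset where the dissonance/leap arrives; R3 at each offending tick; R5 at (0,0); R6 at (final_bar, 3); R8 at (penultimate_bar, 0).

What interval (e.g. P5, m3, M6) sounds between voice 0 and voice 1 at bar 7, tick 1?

M6

voice 0=G3 voice 1=E4 -> M6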